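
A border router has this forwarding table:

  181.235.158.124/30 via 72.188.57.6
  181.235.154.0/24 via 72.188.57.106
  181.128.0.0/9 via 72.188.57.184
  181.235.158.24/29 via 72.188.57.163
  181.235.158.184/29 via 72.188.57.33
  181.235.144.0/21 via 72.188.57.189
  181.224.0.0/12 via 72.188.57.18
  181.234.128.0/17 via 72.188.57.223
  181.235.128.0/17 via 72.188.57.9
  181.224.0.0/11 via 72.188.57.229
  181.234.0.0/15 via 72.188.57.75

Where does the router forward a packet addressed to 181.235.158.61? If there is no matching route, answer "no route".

72.188.57.9

Routes whose prefix contains 181.235.158.61:
  181.128.0.0/9 (181.128.0.0 - 181.255.255.255) -> 72.188.57.184
  181.224.0.0/11 (181.224.0.0 - 181.255.255.255) -> 72.188.57.229
  181.224.0.0/12 (181.224.0.0 - 181.239.255.255) -> 72.188.57.18
  181.234.0.0/15 (181.234.0.0 - 181.235.255.255) -> 72.188.57.75
  181.235.128.0/17 (181.235.128.0 - 181.235.255.255) -> 72.188.57.9
More-specific entries that do NOT match:
  181.235.158.124/30 (181.235.158.124 - 181.235.158.127) does not contain 181.235.158.61
  181.235.158.24/29 (181.235.158.24 - 181.235.158.31) does not contain 181.235.158.61
  181.235.158.184/29 (181.235.158.184 - 181.235.158.191) does not contain 181.235.158.61
  181.235.154.0/24 (181.235.154.0 - 181.235.154.255) does not contain 181.235.158.61
  181.235.144.0/21 (181.235.144.0 - 181.235.151.255) does not contain 181.235.158.61
Longest matching prefix is /17 -> next hop 72.188.57.9.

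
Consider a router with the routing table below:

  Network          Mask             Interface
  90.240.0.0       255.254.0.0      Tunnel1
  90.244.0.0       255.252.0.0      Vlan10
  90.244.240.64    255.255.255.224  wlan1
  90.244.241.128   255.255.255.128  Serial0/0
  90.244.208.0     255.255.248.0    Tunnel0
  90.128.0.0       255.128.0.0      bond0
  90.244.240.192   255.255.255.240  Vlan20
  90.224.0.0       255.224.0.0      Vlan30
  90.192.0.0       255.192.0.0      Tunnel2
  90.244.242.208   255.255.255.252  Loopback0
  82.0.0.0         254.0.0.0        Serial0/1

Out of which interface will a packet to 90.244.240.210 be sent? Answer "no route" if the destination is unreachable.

Routes whose prefix contains 90.244.240.210:
  90.128.0.0/9 (90.128.0.0 - 90.255.255.255) -> bond0
  90.192.0.0/10 (90.192.0.0 - 90.255.255.255) -> Tunnel2
  90.224.0.0/11 (90.224.0.0 - 90.255.255.255) -> Vlan30
  90.244.0.0/14 (90.244.0.0 - 90.247.255.255) -> Vlan10
More-specific entries that do NOT match:
  90.244.242.208/30 (90.244.242.208 - 90.244.242.211) does not contain 90.244.240.210
  90.244.240.192/28 (90.244.240.192 - 90.244.240.207) does not contain 90.244.240.210
  90.244.240.64/27 (90.244.240.64 - 90.244.240.95) does not contain 90.244.240.210
  90.244.241.128/25 (90.244.241.128 - 90.244.241.255) does not contain 90.244.240.210
  90.244.208.0/21 (90.244.208.0 - 90.244.215.255) does not contain 90.244.240.210
  90.240.0.0/15 (90.240.0.0 - 90.241.255.255) does not contain 90.244.240.210
Longest matching prefix is /14 -> interface Vlan10.

Vlan10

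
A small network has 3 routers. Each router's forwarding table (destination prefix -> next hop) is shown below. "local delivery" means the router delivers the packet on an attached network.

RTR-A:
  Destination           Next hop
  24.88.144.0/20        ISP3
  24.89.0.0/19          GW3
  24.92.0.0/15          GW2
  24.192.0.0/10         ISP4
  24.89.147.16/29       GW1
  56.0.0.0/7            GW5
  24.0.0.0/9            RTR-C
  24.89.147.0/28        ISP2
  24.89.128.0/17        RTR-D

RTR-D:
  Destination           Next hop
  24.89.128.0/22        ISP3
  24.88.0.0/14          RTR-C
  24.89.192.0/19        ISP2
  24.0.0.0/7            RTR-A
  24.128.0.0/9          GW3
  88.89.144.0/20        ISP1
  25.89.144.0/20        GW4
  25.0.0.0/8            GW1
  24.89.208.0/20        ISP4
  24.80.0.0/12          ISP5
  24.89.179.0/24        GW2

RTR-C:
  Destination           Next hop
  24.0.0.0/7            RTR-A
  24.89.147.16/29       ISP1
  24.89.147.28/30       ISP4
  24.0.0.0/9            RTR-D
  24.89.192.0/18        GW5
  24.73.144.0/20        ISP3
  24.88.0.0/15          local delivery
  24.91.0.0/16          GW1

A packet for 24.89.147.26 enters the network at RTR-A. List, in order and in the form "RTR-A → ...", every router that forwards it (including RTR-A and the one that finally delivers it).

At RTR-A: longest match for 24.89.147.26 is 24.89.128.0/17 -> RTR-D
At RTR-D: longest match for 24.89.147.26 is 24.88.0.0/14 -> RTR-C
At RTR-C: longest match for 24.89.147.26 is 24.88.0.0/15 -> local delivery

RTR-A → RTR-D → RTR-C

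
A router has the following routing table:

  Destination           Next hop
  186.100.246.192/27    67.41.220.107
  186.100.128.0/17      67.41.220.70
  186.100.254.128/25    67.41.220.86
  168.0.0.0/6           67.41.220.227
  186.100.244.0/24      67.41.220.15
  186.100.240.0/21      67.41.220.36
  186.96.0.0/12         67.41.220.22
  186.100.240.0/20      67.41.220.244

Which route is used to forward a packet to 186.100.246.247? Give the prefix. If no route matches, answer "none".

186.100.240.0/21

Entries matching 186.100.246.247:
  186.96.0.0/12 (186.96.0.0 - 186.111.255.255)
  186.100.128.0/17 (186.100.128.0 - 186.100.255.255)
  186.100.240.0/20 (186.100.240.0 - 186.100.255.255)
  186.100.240.0/21 (186.100.240.0 - 186.100.247.255)
Most specific is 186.100.240.0/21.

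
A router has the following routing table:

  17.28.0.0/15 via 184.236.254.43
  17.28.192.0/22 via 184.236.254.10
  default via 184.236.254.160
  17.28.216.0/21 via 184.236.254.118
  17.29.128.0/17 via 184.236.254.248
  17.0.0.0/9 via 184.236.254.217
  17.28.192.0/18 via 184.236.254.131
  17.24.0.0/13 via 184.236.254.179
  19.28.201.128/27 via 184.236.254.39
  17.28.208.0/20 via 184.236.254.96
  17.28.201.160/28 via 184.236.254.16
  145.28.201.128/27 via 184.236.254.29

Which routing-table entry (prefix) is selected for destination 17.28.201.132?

Entries matching 17.28.201.132:
  0.0.0.0/0 (default, matches everything)
  17.0.0.0/9 (17.0.0.0 - 17.127.255.255)
  17.24.0.0/13 (17.24.0.0 - 17.31.255.255)
  17.28.0.0/15 (17.28.0.0 - 17.29.255.255)
  17.28.192.0/18 (17.28.192.0 - 17.28.255.255)
Most specific is 17.28.192.0/18.

17.28.192.0/18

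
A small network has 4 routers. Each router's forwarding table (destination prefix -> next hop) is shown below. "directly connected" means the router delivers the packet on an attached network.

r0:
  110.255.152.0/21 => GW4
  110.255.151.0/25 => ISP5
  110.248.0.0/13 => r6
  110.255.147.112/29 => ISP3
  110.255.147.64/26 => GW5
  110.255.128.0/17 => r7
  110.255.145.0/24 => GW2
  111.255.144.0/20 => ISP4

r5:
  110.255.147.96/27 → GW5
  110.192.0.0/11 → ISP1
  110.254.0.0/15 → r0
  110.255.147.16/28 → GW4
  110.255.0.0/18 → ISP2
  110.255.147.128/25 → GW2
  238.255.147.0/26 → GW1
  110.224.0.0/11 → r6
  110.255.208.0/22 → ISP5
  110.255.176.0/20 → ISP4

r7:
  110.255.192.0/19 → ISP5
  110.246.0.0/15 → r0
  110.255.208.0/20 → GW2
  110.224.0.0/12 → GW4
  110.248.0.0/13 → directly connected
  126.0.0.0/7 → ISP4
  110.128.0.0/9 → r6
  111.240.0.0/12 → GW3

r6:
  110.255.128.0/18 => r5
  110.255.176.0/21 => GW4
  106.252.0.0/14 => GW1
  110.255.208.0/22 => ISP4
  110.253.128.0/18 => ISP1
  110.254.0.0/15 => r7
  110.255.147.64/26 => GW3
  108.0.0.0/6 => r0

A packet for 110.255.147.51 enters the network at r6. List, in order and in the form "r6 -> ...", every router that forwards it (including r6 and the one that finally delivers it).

r6 -> r5 -> r0 -> r7

At r6: longest match for 110.255.147.51 is 110.255.128.0/18 -> r5
At r5: longest match for 110.255.147.51 is 110.254.0.0/15 -> r0
At r0: longest match for 110.255.147.51 is 110.255.128.0/17 -> r7
At r7: longest match for 110.255.147.51 is 110.248.0.0/13 -> directly connected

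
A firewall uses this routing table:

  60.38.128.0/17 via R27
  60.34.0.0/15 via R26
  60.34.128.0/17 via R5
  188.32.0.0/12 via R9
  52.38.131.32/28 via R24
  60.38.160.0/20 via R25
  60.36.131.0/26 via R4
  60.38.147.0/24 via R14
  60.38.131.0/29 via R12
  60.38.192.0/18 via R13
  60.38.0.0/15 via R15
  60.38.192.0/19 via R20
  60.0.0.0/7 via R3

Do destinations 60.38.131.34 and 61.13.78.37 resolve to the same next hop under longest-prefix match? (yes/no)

60.38.131.34: longest match 60.38.128.0/17 -> R27
61.13.78.37: longest match 60.0.0.0/7 -> R3

no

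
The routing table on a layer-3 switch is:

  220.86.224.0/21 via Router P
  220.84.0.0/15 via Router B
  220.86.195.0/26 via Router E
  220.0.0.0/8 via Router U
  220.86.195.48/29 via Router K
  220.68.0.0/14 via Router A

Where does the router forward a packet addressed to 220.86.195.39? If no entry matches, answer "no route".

Router E

Routes whose prefix contains 220.86.195.39:
  220.0.0.0/8 (220.0.0.0 - 220.255.255.255) -> Router U
  220.86.195.0/26 (220.86.195.0 - 220.86.195.63) -> Router E
More-specific entries that do NOT match:
  220.86.195.48/29 (220.86.195.48 - 220.86.195.55) does not contain 220.86.195.39
Longest matching prefix is /26 -> next hop Router E.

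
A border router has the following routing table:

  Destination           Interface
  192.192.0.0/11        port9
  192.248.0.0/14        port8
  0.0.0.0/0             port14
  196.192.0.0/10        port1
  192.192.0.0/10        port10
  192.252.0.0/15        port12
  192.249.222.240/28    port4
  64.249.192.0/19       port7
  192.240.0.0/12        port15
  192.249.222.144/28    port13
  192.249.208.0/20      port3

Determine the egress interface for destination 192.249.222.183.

Routes whose prefix contains 192.249.222.183:
  0.0.0.0/0 (default, matches everything) -> port14
  192.192.0.0/10 (192.192.0.0 - 192.255.255.255) -> port10
  192.240.0.0/12 (192.240.0.0 - 192.255.255.255) -> port15
  192.248.0.0/14 (192.248.0.0 - 192.251.255.255) -> port8
  192.249.208.0/20 (192.249.208.0 - 192.249.223.255) -> port3
More-specific entries that do NOT match:
  192.249.222.240/28 (192.249.222.240 - 192.249.222.255) does not contain 192.249.222.183
  192.249.222.144/28 (192.249.222.144 - 192.249.222.159) does not contain 192.249.222.183
Longest matching prefix is /20 -> interface port3.

port3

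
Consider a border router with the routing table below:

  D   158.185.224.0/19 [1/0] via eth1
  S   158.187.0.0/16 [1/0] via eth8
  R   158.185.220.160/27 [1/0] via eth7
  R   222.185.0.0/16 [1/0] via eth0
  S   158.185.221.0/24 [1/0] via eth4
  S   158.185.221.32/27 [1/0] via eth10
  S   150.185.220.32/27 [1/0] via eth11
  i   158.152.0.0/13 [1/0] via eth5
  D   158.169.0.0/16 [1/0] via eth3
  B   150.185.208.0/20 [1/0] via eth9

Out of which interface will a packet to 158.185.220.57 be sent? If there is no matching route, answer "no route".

No entry's prefix contains 158.185.220.57; there is no default route.

no route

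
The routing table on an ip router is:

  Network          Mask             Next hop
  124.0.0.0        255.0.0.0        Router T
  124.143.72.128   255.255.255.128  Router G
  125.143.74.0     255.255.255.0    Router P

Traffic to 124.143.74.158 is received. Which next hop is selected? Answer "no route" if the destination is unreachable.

Routes whose prefix contains 124.143.74.158:
  124.0.0.0/8 (124.0.0.0 - 124.255.255.255) -> Router T
More-specific entries that do NOT match:
  124.143.72.128/25 (124.143.72.128 - 124.143.72.255) does not contain 124.143.74.158
  125.143.74.0/24 (125.143.74.0 - 125.143.74.255) does not contain 124.143.74.158
Longest matching prefix is /8 -> next hop Router T.

Router T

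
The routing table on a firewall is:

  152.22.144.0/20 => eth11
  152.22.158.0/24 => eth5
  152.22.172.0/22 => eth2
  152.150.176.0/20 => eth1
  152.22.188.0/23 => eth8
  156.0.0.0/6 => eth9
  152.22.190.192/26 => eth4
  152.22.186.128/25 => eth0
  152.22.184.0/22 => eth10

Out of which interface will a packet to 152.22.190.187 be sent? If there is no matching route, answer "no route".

no route

No entry's prefix contains 152.22.190.187; there is no default route.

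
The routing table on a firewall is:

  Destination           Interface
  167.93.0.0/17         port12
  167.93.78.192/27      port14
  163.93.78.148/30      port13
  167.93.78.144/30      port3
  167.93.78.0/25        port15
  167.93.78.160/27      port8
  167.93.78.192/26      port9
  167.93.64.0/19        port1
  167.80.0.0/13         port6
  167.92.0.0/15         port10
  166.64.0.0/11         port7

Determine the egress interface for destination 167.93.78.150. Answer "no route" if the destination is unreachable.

Routes whose prefix contains 167.93.78.150:
  167.92.0.0/15 (167.92.0.0 - 167.93.255.255) -> port10
  167.93.0.0/17 (167.93.0.0 - 167.93.127.255) -> port12
  167.93.64.0/19 (167.93.64.0 - 167.93.95.255) -> port1
More-specific entries that do NOT match:
  163.93.78.148/30 (163.93.78.148 - 163.93.78.151) does not contain 167.93.78.150
  167.93.78.144/30 (167.93.78.144 - 167.93.78.147) does not contain 167.93.78.150
  167.93.78.192/27 (167.93.78.192 - 167.93.78.223) does not contain 167.93.78.150
  167.93.78.160/27 (167.93.78.160 - 167.93.78.191) does not contain 167.93.78.150
  167.93.78.192/26 (167.93.78.192 - 167.93.78.255) does not contain 167.93.78.150
  167.93.78.0/25 (167.93.78.0 - 167.93.78.127) does not contain 167.93.78.150
Longest matching prefix is /19 -> interface port1.

port1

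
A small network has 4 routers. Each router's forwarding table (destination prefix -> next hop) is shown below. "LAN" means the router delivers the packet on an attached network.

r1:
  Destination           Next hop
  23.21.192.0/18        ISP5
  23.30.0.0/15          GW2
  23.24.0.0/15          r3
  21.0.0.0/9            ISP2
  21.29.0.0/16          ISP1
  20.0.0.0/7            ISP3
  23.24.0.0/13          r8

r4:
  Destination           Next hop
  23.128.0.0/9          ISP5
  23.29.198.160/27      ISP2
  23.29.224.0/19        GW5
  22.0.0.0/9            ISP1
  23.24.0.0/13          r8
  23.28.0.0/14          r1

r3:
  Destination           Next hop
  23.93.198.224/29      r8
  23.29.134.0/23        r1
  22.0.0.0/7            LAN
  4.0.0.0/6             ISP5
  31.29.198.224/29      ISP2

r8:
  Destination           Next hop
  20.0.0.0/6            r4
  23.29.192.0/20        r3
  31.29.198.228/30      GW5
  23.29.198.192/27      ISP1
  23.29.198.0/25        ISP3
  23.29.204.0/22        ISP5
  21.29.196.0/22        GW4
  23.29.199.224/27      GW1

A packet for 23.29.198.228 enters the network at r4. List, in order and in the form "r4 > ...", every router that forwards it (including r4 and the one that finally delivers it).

r4 > r1 > r8 > r3

At r4: longest match for 23.29.198.228 is 23.28.0.0/14 -> r1
At r1: longest match for 23.29.198.228 is 23.24.0.0/13 -> r8
At r8: longest match for 23.29.198.228 is 23.29.192.0/20 -> r3
At r3: longest match for 23.29.198.228 is 22.0.0.0/7 -> LAN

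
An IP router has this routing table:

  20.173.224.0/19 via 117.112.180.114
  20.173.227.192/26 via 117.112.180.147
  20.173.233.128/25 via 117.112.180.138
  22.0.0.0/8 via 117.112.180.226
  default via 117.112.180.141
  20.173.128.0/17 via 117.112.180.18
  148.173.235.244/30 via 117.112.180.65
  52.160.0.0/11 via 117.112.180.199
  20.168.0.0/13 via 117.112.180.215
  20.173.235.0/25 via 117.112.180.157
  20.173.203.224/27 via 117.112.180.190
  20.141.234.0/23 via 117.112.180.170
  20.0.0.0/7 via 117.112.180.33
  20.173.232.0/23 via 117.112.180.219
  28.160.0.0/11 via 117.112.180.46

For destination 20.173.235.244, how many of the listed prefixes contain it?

Prefixes containing 20.173.235.244:
  0.0.0.0/0 (default, matches everything)
  20.0.0.0/7 (20.0.0.0 - 21.255.255.255)
  20.168.0.0/13 (20.168.0.0 - 20.175.255.255)
  20.173.128.0/17 (20.173.128.0 - 20.173.255.255)
  20.173.224.0/19 (20.173.224.0 - 20.173.255.255)
Total matching entries: 5.

5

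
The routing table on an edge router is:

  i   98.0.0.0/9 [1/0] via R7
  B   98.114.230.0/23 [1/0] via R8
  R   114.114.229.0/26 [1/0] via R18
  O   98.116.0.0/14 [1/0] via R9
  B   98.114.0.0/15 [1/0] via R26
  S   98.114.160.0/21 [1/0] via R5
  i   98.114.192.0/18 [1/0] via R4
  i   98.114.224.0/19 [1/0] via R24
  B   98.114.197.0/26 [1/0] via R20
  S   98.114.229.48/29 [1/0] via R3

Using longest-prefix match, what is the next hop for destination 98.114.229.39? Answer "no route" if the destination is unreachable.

Routes whose prefix contains 98.114.229.39:
  98.0.0.0/9 (98.0.0.0 - 98.127.255.255) -> R7
  98.114.0.0/15 (98.114.0.0 - 98.115.255.255) -> R26
  98.114.192.0/18 (98.114.192.0 - 98.114.255.255) -> R4
  98.114.224.0/19 (98.114.224.0 - 98.114.255.255) -> R24
More-specific entries that do NOT match:
  98.114.229.48/29 (98.114.229.48 - 98.114.229.55) does not contain 98.114.229.39
  114.114.229.0/26 (114.114.229.0 - 114.114.229.63) does not contain 98.114.229.39
  98.114.197.0/26 (98.114.197.0 - 98.114.197.63) does not contain 98.114.229.39
  98.114.230.0/23 (98.114.230.0 - 98.114.231.255) does not contain 98.114.229.39
  98.114.160.0/21 (98.114.160.0 - 98.114.167.255) does not contain 98.114.229.39
Longest matching prefix is /19 -> next hop R24.

R24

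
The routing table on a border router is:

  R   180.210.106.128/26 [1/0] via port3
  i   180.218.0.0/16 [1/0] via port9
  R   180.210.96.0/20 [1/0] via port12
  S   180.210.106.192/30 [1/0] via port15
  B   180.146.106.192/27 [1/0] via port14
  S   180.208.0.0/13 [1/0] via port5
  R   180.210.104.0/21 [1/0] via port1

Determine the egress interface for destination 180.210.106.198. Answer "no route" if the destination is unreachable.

port1

Routes whose prefix contains 180.210.106.198:
  180.208.0.0/13 (180.208.0.0 - 180.215.255.255) -> port5
  180.210.96.0/20 (180.210.96.0 - 180.210.111.255) -> port12
  180.210.104.0/21 (180.210.104.0 - 180.210.111.255) -> port1
More-specific entries that do NOT match:
  180.210.106.192/30 (180.210.106.192 - 180.210.106.195) does not contain 180.210.106.198
  180.146.106.192/27 (180.146.106.192 - 180.146.106.223) does not contain 180.210.106.198
  180.210.106.128/26 (180.210.106.128 - 180.210.106.191) does not contain 180.210.106.198
Longest matching prefix is /21 -> interface port1.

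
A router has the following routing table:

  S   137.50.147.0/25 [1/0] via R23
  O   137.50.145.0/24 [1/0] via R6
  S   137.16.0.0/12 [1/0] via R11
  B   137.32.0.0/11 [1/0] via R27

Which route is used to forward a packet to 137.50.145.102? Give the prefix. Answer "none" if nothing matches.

137.50.145.0/24

Entries matching 137.50.145.102:
  137.32.0.0/11 (137.32.0.0 - 137.63.255.255)
  137.50.145.0/24 (137.50.145.0 - 137.50.145.255)
Most specific is 137.50.145.0/24.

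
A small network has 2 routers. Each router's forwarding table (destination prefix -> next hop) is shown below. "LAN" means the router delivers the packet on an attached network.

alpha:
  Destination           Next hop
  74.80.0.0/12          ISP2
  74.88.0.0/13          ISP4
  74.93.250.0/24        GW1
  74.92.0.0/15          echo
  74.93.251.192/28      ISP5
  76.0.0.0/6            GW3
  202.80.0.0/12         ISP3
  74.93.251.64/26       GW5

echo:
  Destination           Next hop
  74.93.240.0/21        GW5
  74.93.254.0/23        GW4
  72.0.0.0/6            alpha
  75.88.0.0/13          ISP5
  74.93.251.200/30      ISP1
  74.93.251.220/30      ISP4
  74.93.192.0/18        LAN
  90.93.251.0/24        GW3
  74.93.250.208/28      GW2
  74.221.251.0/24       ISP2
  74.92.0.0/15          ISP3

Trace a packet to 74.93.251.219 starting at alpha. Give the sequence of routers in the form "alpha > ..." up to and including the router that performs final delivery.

alpha > echo

At alpha: longest match for 74.93.251.219 is 74.92.0.0/15 -> echo
At echo: longest match for 74.93.251.219 is 74.93.192.0/18 -> LAN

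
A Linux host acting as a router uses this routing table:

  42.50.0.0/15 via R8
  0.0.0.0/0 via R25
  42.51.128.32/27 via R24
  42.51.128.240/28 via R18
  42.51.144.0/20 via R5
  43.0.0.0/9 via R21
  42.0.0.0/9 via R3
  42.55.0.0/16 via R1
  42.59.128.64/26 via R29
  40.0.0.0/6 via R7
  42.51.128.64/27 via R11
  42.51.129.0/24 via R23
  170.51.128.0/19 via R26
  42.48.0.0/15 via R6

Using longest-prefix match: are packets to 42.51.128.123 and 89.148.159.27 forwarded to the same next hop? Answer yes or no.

42.51.128.123: longest match 42.50.0.0/15 -> R8
89.148.159.27: longest match 0.0.0.0/0 -> R25

no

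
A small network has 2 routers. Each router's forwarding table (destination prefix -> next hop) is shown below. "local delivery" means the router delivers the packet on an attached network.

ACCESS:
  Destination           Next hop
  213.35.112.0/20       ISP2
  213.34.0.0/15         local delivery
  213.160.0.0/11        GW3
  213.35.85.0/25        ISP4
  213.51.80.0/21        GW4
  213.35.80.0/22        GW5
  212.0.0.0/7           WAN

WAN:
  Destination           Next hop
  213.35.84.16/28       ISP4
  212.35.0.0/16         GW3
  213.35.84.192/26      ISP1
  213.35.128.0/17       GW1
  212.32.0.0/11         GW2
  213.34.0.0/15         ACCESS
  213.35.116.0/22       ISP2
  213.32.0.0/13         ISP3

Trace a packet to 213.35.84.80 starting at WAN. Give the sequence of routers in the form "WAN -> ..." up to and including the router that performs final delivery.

WAN -> ACCESS

At WAN: longest match for 213.35.84.80 is 213.34.0.0/15 -> ACCESS
At ACCESS: longest match for 213.35.84.80 is 213.34.0.0/15 -> local delivery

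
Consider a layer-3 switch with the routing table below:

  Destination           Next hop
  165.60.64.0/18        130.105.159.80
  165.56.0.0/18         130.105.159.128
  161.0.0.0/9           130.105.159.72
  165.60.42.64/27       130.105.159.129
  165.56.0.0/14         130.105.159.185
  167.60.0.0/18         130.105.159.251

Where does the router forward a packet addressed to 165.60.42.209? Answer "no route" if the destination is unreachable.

No entry's prefix contains 165.60.42.209; there is no default route.

no route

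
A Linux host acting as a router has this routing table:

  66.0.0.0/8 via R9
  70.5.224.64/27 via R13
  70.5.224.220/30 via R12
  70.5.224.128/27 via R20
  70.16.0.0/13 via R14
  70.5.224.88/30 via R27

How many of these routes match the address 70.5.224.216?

0

No listed prefix contains 70.5.224.216.
Total matching entries: 0.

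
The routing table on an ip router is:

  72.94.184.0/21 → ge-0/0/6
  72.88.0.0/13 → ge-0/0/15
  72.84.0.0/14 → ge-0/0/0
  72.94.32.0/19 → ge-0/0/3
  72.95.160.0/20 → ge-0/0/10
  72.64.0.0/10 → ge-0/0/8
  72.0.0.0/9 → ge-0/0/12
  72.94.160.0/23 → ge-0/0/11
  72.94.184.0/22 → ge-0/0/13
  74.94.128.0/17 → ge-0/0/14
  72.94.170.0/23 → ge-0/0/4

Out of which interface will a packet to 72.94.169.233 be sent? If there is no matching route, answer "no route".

ge-0/0/15

Routes whose prefix contains 72.94.169.233:
  72.0.0.0/9 (72.0.0.0 - 72.127.255.255) -> ge-0/0/12
  72.64.0.0/10 (72.64.0.0 - 72.127.255.255) -> ge-0/0/8
  72.88.0.0/13 (72.88.0.0 - 72.95.255.255) -> ge-0/0/15
More-specific entries that do NOT match:
  72.94.160.0/23 (72.94.160.0 - 72.94.161.255) does not contain 72.94.169.233
  72.94.170.0/23 (72.94.170.0 - 72.94.171.255) does not contain 72.94.169.233
  72.94.184.0/22 (72.94.184.0 - 72.94.187.255) does not contain 72.94.169.233
  72.94.184.0/21 (72.94.184.0 - 72.94.191.255) does not contain 72.94.169.233
  72.95.160.0/20 (72.95.160.0 - 72.95.175.255) does not contain 72.94.169.233
  72.94.32.0/19 (72.94.32.0 - 72.94.63.255) does not contain 72.94.169.233
  74.94.128.0/17 (74.94.128.0 - 74.94.255.255) does not contain 72.94.169.233
  72.84.0.0/14 (72.84.0.0 - 72.87.255.255) does not contain 72.94.169.233
Longest matching prefix is /13 -> interface ge-0/0/15.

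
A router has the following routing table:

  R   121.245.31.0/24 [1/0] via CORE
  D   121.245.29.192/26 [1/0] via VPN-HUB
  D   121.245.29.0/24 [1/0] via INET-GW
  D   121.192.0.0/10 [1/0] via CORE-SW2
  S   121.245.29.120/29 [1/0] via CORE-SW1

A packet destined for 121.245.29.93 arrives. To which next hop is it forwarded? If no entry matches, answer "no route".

INET-GW

Routes whose prefix contains 121.245.29.93:
  121.192.0.0/10 (121.192.0.0 - 121.255.255.255) -> CORE-SW2
  121.245.29.0/24 (121.245.29.0 - 121.245.29.255) -> INET-GW
More-specific entries that do NOT match:
  121.245.29.120/29 (121.245.29.120 - 121.245.29.127) does not contain 121.245.29.93
  121.245.29.192/26 (121.245.29.192 - 121.245.29.255) does not contain 121.245.29.93
Longest matching prefix is /24 -> next hop INET-GW.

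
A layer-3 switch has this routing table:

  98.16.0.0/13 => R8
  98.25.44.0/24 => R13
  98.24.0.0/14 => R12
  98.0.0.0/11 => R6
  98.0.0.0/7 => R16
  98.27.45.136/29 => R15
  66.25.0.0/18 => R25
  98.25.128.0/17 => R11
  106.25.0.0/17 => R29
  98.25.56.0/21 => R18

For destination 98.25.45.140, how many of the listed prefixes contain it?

Prefixes containing 98.25.45.140:
  98.0.0.0/7 (98.0.0.0 - 99.255.255.255)
  98.0.0.0/11 (98.0.0.0 - 98.31.255.255)
  98.24.0.0/14 (98.24.0.0 - 98.27.255.255)
Total matching entries: 3.

3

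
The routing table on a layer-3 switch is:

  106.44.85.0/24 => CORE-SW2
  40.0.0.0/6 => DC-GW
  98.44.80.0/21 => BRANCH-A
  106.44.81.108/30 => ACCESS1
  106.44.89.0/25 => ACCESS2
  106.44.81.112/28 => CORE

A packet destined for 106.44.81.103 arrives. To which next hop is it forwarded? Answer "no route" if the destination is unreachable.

no route

No entry's prefix contains 106.44.81.103; there is no default route.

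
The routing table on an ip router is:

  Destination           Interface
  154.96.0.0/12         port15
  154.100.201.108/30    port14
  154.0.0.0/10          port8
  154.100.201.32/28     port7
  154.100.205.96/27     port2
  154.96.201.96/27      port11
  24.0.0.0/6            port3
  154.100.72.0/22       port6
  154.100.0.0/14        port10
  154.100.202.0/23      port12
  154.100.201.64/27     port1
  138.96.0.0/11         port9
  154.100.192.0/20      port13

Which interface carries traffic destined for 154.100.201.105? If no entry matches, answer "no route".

Routes whose prefix contains 154.100.201.105:
  154.96.0.0/12 (154.96.0.0 - 154.111.255.255) -> port15
  154.100.0.0/14 (154.100.0.0 - 154.103.255.255) -> port10
  154.100.192.0/20 (154.100.192.0 - 154.100.207.255) -> port13
More-specific entries that do NOT match:
  154.100.201.108/30 (154.100.201.108 - 154.100.201.111) does not contain 154.100.201.105
  154.100.201.32/28 (154.100.201.32 - 154.100.201.47) does not contain 154.100.201.105
  154.100.205.96/27 (154.100.205.96 - 154.100.205.127) does not contain 154.100.201.105
  154.96.201.96/27 (154.96.201.96 - 154.96.201.127) does not contain 154.100.201.105
  154.100.201.64/27 (154.100.201.64 - 154.100.201.95) does not contain 154.100.201.105
  154.100.202.0/23 (154.100.202.0 - 154.100.203.255) does not contain 154.100.201.105
  154.100.72.0/22 (154.100.72.0 - 154.100.75.255) does not contain 154.100.201.105
Longest matching prefix is /20 -> interface port13.

port13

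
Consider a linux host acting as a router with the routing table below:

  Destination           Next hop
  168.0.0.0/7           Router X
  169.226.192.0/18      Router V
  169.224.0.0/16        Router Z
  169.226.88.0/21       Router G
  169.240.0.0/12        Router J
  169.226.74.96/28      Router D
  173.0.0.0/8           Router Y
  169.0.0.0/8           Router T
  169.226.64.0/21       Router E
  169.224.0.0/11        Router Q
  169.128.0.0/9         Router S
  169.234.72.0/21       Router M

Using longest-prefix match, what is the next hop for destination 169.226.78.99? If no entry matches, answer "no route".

Router Q

Routes whose prefix contains 169.226.78.99:
  168.0.0.0/7 (168.0.0.0 - 169.255.255.255) -> Router X
  169.0.0.0/8 (169.0.0.0 - 169.255.255.255) -> Router T
  169.128.0.0/9 (169.128.0.0 - 169.255.255.255) -> Router S
  169.224.0.0/11 (169.224.0.0 - 169.255.255.255) -> Router Q
More-specific entries that do NOT match:
  169.226.74.96/28 (169.226.74.96 - 169.226.74.111) does not contain 169.226.78.99
  169.226.88.0/21 (169.226.88.0 - 169.226.95.255) does not contain 169.226.78.99
  169.226.64.0/21 (169.226.64.0 - 169.226.71.255) does not contain 169.226.78.99
  169.234.72.0/21 (169.234.72.0 - 169.234.79.255) does not contain 169.226.78.99
  169.226.192.0/18 (169.226.192.0 - 169.226.255.255) does not contain 169.226.78.99
  169.224.0.0/16 (169.224.0.0 - 169.224.255.255) does not contain 169.226.78.99
  169.240.0.0/12 (169.240.0.0 - 169.255.255.255) does not contain 169.226.78.99
Longest matching prefix is /11 -> next hop Router Q.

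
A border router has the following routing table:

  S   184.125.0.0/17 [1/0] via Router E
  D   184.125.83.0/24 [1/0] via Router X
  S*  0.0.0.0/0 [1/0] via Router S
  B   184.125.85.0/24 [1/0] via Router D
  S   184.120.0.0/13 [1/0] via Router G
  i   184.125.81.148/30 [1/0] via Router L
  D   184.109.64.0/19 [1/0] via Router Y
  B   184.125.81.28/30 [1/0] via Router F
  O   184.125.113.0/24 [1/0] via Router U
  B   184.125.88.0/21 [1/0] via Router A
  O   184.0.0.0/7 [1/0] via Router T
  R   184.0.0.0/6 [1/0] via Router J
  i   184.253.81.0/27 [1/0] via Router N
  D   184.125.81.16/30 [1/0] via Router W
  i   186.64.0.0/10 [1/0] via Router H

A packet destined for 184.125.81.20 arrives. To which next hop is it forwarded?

Router E

Routes whose prefix contains 184.125.81.20:
  0.0.0.0/0 (default, matches everything) -> Router S
  184.0.0.0/6 (184.0.0.0 - 187.255.255.255) -> Router J
  184.0.0.0/7 (184.0.0.0 - 185.255.255.255) -> Router T
  184.120.0.0/13 (184.120.0.0 - 184.127.255.255) -> Router G
  184.125.0.0/17 (184.125.0.0 - 184.125.127.255) -> Router E
More-specific entries that do NOT match:
  184.125.81.148/30 (184.125.81.148 - 184.125.81.151) does not contain 184.125.81.20
  184.125.81.28/30 (184.125.81.28 - 184.125.81.31) does not contain 184.125.81.20
  184.125.81.16/30 (184.125.81.16 - 184.125.81.19) does not contain 184.125.81.20
  184.253.81.0/27 (184.253.81.0 - 184.253.81.31) does not contain 184.125.81.20
  184.125.83.0/24 (184.125.83.0 - 184.125.83.255) does not contain 184.125.81.20
  184.125.85.0/24 (184.125.85.0 - 184.125.85.255) does not contain 184.125.81.20
  184.125.113.0/24 (184.125.113.0 - 184.125.113.255) does not contain 184.125.81.20
  184.125.88.0/21 (184.125.88.0 - 184.125.95.255) does not contain 184.125.81.20
  184.109.64.0/19 (184.109.64.0 - 184.109.95.255) does not contain 184.125.81.20
Longest matching prefix is /17 -> next hop Router E.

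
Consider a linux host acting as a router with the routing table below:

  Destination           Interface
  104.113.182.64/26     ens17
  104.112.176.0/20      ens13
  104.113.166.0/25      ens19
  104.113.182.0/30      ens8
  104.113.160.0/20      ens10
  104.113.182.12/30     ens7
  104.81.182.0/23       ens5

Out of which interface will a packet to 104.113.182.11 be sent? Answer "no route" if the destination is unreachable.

No entry's prefix contains 104.113.182.11; there is no default route.

no route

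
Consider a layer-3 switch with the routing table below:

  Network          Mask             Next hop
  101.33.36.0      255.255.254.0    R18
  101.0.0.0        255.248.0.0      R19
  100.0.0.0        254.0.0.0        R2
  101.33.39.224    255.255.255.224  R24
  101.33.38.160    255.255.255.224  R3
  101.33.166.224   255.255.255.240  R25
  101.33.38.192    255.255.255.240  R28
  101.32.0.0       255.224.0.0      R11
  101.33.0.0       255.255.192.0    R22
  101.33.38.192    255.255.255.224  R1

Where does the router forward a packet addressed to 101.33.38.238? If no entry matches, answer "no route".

Routes whose prefix contains 101.33.38.238:
  100.0.0.0/7 (100.0.0.0 - 101.255.255.255) -> R2
  101.32.0.0/11 (101.32.0.0 - 101.63.255.255) -> R11
  101.33.0.0/18 (101.33.0.0 - 101.33.63.255) -> R22
More-specific entries that do NOT match:
  101.33.166.224/28 (101.33.166.224 - 101.33.166.239) does not contain 101.33.38.238
  101.33.38.192/28 (101.33.38.192 - 101.33.38.207) does not contain 101.33.38.238
  101.33.39.224/27 (101.33.39.224 - 101.33.39.255) does not contain 101.33.38.238
  101.33.38.160/27 (101.33.38.160 - 101.33.38.191) does not contain 101.33.38.238
  101.33.38.192/27 (101.33.38.192 - 101.33.38.223) does not contain 101.33.38.238
  101.33.36.0/23 (101.33.36.0 - 101.33.37.255) does not contain 101.33.38.238
Longest matching prefix is /18 -> next hop R22.

R22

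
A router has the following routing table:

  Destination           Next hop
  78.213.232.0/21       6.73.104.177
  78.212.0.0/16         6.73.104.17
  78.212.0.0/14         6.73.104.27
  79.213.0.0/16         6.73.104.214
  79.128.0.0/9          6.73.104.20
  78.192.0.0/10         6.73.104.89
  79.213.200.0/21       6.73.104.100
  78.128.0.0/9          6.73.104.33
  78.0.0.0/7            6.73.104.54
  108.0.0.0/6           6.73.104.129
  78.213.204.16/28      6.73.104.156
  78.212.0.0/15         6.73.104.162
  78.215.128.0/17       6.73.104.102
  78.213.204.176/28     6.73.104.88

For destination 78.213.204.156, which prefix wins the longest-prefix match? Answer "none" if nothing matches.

Entries matching 78.213.204.156:
  78.0.0.0/7 (78.0.0.0 - 79.255.255.255)
  78.128.0.0/9 (78.128.0.0 - 78.255.255.255)
  78.192.0.0/10 (78.192.0.0 - 78.255.255.255)
  78.212.0.0/14 (78.212.0.0 - 78.215.255.255)
  78.212.0.0/15 (78.212.0.0 - 78.213.255.255)
Most specific is 78.212.0.0/15.

78.212.0.0/15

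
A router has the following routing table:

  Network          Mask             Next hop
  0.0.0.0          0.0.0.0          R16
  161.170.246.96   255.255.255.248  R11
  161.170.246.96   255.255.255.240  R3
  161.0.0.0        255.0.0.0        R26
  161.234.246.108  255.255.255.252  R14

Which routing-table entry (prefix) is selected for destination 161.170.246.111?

Entries matching 161.170.246.111:
  0.0.0.0/0 (default, matches everything)
  161.0.0.0/8 (161.0.0.0 - 161.255.255.255)
  161.170.246.96/28 (161.170.246.96 - 161.170.246.111)
Most specific is 161.170.246.96/28.

161.170.246.96/28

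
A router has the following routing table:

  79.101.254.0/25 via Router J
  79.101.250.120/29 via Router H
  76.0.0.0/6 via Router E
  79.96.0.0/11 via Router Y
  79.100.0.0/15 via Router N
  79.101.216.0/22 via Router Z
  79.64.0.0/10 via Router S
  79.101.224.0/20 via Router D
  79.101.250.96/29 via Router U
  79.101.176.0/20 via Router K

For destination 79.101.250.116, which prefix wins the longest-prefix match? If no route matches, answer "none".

Entries matching 79.101.250.116:
  76.0.0.0/6 (76.0.0.0 - 79.255.255.255)
  79.64.0.0/10 (79.64.0.0 - 79.127.255.255)
  79.96.0.0/11 (79.96.0.0 - 79.127.255.255)
  79.100.0.0/15 (79.100.0.0 - 79.101.255.255)
Most specific is 79.100.0.0/15.

79.100.0.0/15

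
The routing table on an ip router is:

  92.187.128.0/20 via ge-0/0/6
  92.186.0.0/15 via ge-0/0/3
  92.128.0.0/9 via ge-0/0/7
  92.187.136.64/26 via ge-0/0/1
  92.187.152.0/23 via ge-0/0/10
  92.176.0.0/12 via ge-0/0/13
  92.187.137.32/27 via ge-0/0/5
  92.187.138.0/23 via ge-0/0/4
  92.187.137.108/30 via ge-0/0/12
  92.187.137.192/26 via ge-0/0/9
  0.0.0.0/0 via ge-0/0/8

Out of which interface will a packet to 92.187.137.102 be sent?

ge-0/0/6

Routes whose prefix contains 92.187.137.102:
  0.0.0.0/0 (default, matches everything) -> ge-0/0/8
  92.128.0.0/9 (92.128.0.0 - 92.255.255.255) -> ge-0/0/7
  92.176.0.0/12 (92.176.0.0 - 92.191.255.255) -> ge-0/0/13
  92.186.0.0/15 (92.186.0.0 - 92.187.255.255) -> ge-0/0/3
  92.187.128.0/20 (92.187.128.0 - 92.187.143.255) -> ge-0/0/6
More-specific entries that do NOT match:
  92.187.137.108/30 (92.187.137.108 - 92.187.137.111) does not contain 92.187.137.102
  92.187.137.32/27 (92.187.137.32 - 92.187.137.63) does not contain 92.187.137.102
  92.187.136.64/26 (92.187.136.64 - 92.187.136.127) does not contain 92.187.137.102
  92.187.137.192/26 (92.187.137.192 - 92.187.137.255) does not contain 92.187.137.102
  92.187.152.0/23 (92.187.152.0 - 92.187.153.255) does not contain 92.187.137.102
  92.187.138.0/23 (92.187.138.0 - 92.187.139.255) does not contain 92.187.137.102
Longest matching prefix is /20 -> interface ge-0/0/6.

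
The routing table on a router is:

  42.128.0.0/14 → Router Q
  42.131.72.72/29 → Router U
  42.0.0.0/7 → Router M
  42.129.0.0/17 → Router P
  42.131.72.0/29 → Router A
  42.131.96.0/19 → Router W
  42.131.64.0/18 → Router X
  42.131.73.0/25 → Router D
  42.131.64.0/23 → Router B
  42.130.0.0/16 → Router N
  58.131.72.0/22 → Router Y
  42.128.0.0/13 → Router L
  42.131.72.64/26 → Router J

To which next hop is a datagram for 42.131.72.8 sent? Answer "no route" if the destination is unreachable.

Routes whose prefix contains 42.131.72.8:
  42.0.0.0/7 (42.0.0.0 - 43.255.255.255) -> Router M
  42.128.0.0/13 (42.128.0.0 - 42.135.255.255) -> Router L
  42.128.0.0/14 (42.128.0.0 - 42.131.255.255) -> Router Q
  42.131.64.0/18 (42.131.64.0 - 42.131.127.255) -> Router X
More-specific entries that do NOT match:
  42.131.72.72/29 (42.131.72.72 - 42.131.72.79) does not contain 42.131.72.8
  42.131.72.0/29 (42.131.72.0 - 42.131.72.7) does not contain 42.131.72.8
  42.131.72.64/26 (42.131.72.64 - 42.131.72.127) does not contain 42.131.72.8
  42.131.73.0/25 (42.131.73.0 - 42.131.73.127) does not contain 42.131.72.8
  42.131.64.0/23 (42.131.64.0 - 42.131.65.255) does not contain 42.131.72.8
  58.131.72.0/22 (58.131.72.0 - 58.131.75.255) does not contain 42.131.72.8
  42.131.96.0/19 (42.131.96.0 - 42.131.127.255) does not contain 42.131.72.8
Longest matching prefix is /18 -> next hop Router X.

Router X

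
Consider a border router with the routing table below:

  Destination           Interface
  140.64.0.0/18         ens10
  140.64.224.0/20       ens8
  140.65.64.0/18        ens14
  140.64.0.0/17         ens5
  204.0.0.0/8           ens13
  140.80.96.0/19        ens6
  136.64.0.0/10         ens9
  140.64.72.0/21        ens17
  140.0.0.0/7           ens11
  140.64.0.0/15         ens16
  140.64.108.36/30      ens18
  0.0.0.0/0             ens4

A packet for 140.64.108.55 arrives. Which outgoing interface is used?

ens5

Routes whose prefix contains 140.64.108.55:
  0.0.0.0/0 (default, matches everything) -> ens4
  140.0.0.0/7 (140.0.0.0 - 141.255.255.255) -> ens11
  140.64.0.0/15 (140.64.0.0 - 140.65.255.255) -> ens16
  140.64.0.0/17 (140.64.0.0 - 140.64.127.255) -> ens5
More-specific entries that do NOT match:
  140.64.108.36/30 (140.64.108.36 - 140.64.108.39) does not contain 140.64.108.55
  140.64.72.0/21 (140.64.72.0 - 140.64.79.255) does not contain 140.64.108.55
  140.64.224.0/20 (140.64.224.0 - 140.64.239.255) does not contain 140.64.108.55
  140.80.96.0/19 (140.80.96.0 - 140.80.127.255) does not contain 140.64.108.55
  140.64.0.0/18 (140.64.0.0 - 140.64.63.255) does not contain 140.64.108.55
  140.65.64.0/18 (140.65.64.0 - 140.65.127.255) does not contain 140.64.108.55
Longest matching prefix is /17 -> interface ens5.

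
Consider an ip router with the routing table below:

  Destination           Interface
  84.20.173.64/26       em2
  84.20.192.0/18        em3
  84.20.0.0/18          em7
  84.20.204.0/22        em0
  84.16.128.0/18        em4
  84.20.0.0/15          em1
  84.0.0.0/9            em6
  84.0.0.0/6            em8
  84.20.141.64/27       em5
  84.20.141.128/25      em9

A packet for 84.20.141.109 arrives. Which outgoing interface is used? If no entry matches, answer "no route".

em1

Routes whose prefix contains 84.20.141.109:
  84.0.0.0/6 (84.0.0.0 - 87.255.255.255) -> em8
  84.0.0.0/9 (84.0.0.0 - 84.127.255.255) -> em6
  84.20.0.0/15 (84.20.0.0 - 84.21.255.255) -> em1
More-specific entries that do NOT match:
  84.20.141.64/27 (84.20.141.64 - 84.20.141.95) does not contain 84.20.141.109
  84.20.173.64/26 (84.20.173.64 - 84.20.173.127) does not contain 84.20.141.109
  84.20.141.128/25 (84.20.141.128 - 84.20.141.255) does not contain 84.20.141.109
  84.20.204.0/22 (84.20.204.0 - 84.20.207.255) does not contain 84.20.141.109
  84.20.192.0/18 (84.20.192.0 - 84.20.255.255) does not contain 84.20.141.109
  84.20.0.0/18 (84.20.0.0 - 84.20.63.255) does not contain 84.20.141.109
  84.16.128.0/18 (84.16.128.0 - 84.16.191.255) does not contain 84.20.141.109
Longest matching prefix is /15 -> interface em1.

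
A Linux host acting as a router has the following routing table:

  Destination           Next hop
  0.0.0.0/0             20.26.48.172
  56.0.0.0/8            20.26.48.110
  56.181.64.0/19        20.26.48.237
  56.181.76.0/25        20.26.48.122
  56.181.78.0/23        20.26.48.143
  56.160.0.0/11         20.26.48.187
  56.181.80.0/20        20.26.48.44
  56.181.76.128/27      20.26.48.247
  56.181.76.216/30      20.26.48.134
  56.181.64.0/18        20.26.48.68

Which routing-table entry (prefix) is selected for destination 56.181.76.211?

Entries matching 56.181.76.211:
  0.0.0.0/0 (default, matches everything)
  56.0.0.0/8 (56.0.0.0 - 56.255.255.255)
  56.160.0.0/11 (56.160.0.0 - 56.191.255.255)
  56.181.64.0/18 (56.181.64.0 - 56.181.127.255)
  56.181.64.0/19 (56.181.64.0 - 56.181.95.255)
Most specific is 56.181.64.0/19.

56.181.64.0/19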